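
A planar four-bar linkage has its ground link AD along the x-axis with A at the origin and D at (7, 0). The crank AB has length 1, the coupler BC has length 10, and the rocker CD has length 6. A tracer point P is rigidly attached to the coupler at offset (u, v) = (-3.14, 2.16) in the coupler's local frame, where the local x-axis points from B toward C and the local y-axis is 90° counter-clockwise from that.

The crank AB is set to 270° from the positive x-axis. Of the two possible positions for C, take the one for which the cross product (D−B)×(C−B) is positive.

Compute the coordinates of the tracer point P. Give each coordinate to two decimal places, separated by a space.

A=(0,0), D=(7.00,0)
B = A + 1.00·(cos270°, sin270°) = (-0.0000, -1.0000)
|BD| = 7.0711
circle(B,10.00) ∩ circle(D,6.00): a=8.0610, h=5.9178
  candidates: C₊=(7.1431,5.9983) cross=41.845; C₋=(8.8169,-5.7183) cross=-41.845
  mode + wants cross > 0 → take C=(7.1431,5.9983) (cross=41.845)
ex = (C−B)/|BC| = (0.7143,0.6998); ey = (-0.6998,0.7143)
P = B + -3.14·ex + 2.16·ey = (-3.7546,-1.6546)

-3.75 -1.65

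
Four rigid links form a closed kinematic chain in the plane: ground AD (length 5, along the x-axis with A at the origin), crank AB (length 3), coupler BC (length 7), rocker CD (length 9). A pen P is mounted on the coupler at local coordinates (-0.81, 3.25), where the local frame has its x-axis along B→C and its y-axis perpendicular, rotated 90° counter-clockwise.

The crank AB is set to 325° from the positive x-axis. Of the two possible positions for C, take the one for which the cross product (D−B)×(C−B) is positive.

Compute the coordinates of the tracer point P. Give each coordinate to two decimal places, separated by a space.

A=(0,0), D=(5.00,0)
B = A + 3.00·(cos325°, sin325°) = (2.4575, -1.7207)
|BD| = 3.0701
circle(B,7.00) ∩ circle(D,9.00): a=-3.6765, h=5.9568
  candidates: C₊=(-3.9260,1.1518) cross=18.288; C₋=(2.7513,-8.7146) cross=-18.288
  mode + wants cross > 0 → take C=(-3.9260,1.1518) (cross=18.288)
ex = (C−B)/|BC| = (-0.9119,0.4104); ey = (-0.4104,-0.9119)
P = B + -0.81·ex + 3.25·ey = (1.8624,-5.0169)

1.86 -5.02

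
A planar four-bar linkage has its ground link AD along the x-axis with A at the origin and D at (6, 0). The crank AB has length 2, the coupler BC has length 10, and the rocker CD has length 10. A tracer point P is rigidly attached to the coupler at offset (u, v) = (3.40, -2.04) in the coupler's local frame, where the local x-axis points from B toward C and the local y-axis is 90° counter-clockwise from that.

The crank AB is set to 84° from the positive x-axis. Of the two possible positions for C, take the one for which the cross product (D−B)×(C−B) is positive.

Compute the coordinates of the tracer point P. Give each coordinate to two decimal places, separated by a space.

3.88 3.49

A=(0,0), D=(6.00,0)
B = A + 2.00·(cos84°, sin84°) = (0.2091, 1.9890)
|BD| = 6.1230
circle(B,10.00) ∩ circle(D,10.00): a=3.0615, h=9.5198
  candidates: C₊=(6.1970,9.9981) cross=58.290; C₋=(0.0120,-8.0090) cross=-58.290
  mode + wants cross > 0 → take C=(6.1970,9.9981) (cross=58.290)
ex = (C−B)/|BC| = (0.5988,0.8009); ey = (-0.8009,0.5988)
P = B + 3.40·ex + -2.04·ey = (3.8788,3.4906)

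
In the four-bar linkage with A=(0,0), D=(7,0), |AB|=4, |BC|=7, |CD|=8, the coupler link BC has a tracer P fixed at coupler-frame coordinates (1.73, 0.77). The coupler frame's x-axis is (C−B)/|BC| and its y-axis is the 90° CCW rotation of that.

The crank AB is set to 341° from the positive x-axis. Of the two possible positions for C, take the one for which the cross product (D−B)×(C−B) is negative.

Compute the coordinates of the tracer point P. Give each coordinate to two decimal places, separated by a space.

5.06 -2.70

A=(0,0), D=(7.00,0)
B = A + 4.00·(cos341°, sin341°) = (3.7821, -1.3023)
|BD| = 3.4714
circle(B,7.00) ∩ circle(D,8.00): a=-0.4248, h=6.9871
  candidates: C₊=(0.7672,5.0152) cross=24.255; C₋=(6.0095,-7.9384) cross=-24.255
  mode - wants cross < 0 → take C=(6.0095,-7.9384) (cross=-24.255)
ex = (C−B)/|BC| = (0.3182,-0.9480); ey = (0.9480,0.3182)
P = B + 1.73·ex + 0.77·ey = (5.0625,-2.6973)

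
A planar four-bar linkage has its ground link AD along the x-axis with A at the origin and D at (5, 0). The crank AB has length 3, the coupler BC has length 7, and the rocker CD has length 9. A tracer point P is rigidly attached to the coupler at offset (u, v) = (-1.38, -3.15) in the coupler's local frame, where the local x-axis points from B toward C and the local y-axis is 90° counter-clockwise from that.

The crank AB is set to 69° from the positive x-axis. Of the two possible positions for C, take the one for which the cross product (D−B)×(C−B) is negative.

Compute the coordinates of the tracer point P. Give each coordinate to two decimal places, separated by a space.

A=(0,0), D=(5.00,0)
B = A + 3.00·(cos69°, sin69°) = (1.0751, 2.8007)
|BD| = 4.8217
circle(B,7.00) ∩ circle(D,9.00): a=-0.9075, h=6.9409
  candidates: C₊=(4.3681,8.9778) cross=33.467; C₋=(-3.6953,-2.3221) cross=-33.467
  mode - wants cross < 0 → take C=(-3.6953,-2.3221) (cross=-33.467)
ex = (C−B)/|BC| = (-0.6815,-0.7318); ey = (0.7318,-0.6815)
P = B + -1.38·ex + -3.15·ey = (-0.2897,5.9573)

-0.29 5.96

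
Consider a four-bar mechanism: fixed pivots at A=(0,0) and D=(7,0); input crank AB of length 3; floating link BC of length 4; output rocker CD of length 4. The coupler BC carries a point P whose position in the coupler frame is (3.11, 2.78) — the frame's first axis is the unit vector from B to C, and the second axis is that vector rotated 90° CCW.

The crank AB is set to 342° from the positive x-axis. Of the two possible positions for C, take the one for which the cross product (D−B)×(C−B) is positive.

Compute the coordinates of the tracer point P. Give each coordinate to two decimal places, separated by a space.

A=(0,0), D=(7.00,0)
B = A + 3.00·(cos342°, sin342°) = (2.8532, -0.9271)
|BD| = 4.2492
circle(B,4.00) ∩ circle(D,4.00): a=2.1246, h=3.3891
  candidates: C₊=(4.1872,2.8439) cross=14.401; C₋=(5.6660,-3.7710) cross=-14.401
  mode + wants cross > 0 → take C=(4.1872,2.8439) (cross=14.401)
ex = (C−B)/|BC| = (0.3335,0.9427); ey = (-0.9427,0.3335)
P = B + 3.11·ex + 2.78·ey = (1.2695,2.9320)

1.27 2.93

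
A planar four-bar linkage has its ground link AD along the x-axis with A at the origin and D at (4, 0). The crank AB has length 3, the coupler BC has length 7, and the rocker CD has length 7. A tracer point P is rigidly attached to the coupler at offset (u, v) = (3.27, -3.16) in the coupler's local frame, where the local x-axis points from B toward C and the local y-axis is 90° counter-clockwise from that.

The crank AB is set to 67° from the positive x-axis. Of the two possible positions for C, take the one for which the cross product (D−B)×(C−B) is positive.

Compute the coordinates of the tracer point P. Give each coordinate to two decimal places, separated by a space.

5.57 1.60

A=(0,0), D=(4.00,0)
B = A + 3.00·(cos67°, sin67°) = (1.1722, 2.7615)
|BD| = 3.9525
circle(B,7.00) ∩ circle(D,7.00): a=1.9763, h=6.7152
  candidates: C₊=(7.2778,6.1851) cross=26.542; C₋=(-2.1056,-3.4236) cross=-26.542
  mode + wants cross > 0 → take C=(7.2778,6.1851) (cross=26.542)
ex = (C−B)/|BC| = (0.8722,0.4891); ey = (-0.4891,0.8722)
P = B + 3.27·ex + -3.16·ey = (5.5699,1.6046)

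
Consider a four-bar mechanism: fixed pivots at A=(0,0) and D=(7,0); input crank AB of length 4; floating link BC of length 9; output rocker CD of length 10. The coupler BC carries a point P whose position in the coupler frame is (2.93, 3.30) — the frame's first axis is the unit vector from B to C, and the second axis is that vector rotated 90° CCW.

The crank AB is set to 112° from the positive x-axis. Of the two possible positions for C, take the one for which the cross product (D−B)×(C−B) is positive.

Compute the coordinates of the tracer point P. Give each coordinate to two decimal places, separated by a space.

-1.59 8.12

A=(0,0), D=(7.00,0)
B = A + 4.00·(cos112°, sin112°) = (-1.4984, 3.7087)
|BD| = 9.2724
circle(B,9.00) ∩ circle(D,10.00): a=3.6117, h=8.2435
  candidates: C₊=(5.1090,9.8196) cross=76.438; C₋=(-1.4854,-5.2913) cross=-76.438
  mode + wants cross > 0 → take C=(5.1090,9.8196) (cross=76.438)
ex = (C−B)/|BC| = (0.7342,0.6790); ey = (-0.6790,0.7342)
P = B + 2.93·ex + 3.30·ey = (-1.5880,8.1209)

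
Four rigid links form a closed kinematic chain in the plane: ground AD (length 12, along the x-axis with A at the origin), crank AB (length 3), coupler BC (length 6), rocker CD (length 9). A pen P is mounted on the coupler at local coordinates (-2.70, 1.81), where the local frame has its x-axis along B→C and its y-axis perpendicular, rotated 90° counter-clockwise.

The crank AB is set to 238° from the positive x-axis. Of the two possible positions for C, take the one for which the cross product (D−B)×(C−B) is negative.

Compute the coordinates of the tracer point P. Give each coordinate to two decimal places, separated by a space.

A=(0,0), D=(12.00,0)
B = A + 3.00·(cos238°, sin238°) = (-1.5898, -2.5441)
|BD| = 13.8259
circle(B,6.00) ∩ circle(D,9.00): a=5.2855, h=2.8396
  candidates: C₊=(3.0830,1.2195) cross=39.259; C₋=(4.1280,-4.3626) cross=-39.259
  mode - wants cross < 0 → take C=(4.1280,-4.3626) (cross=-39.259)
ex = (C−B)/|BC| = (0.9530,-0.3031); ey = (0.3031,0.9530)
P = B + -2.70·ex + 1.81·ey = (-3.6142,-0.0010)

-3.61 -0.00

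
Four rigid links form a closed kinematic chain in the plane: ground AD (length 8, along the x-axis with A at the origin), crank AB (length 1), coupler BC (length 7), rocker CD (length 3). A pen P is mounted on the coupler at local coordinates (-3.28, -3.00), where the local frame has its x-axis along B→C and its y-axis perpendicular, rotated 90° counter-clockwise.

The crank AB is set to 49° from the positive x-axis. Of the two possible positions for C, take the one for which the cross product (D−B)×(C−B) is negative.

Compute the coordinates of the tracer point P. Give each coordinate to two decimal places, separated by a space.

A=(0,0), D=(8.00,0)
B = A + 1.00·(cos49°, sin49°) = (0.6561, 0.7547)
|BD| = 7.3826
circle(B,7.00) ∩ circle(D,3.00): a=6.4004, h=2.8346
  candidates: C₊=(7.3127,2.9202) cross=20.927; C₋=(6.7331,-2.7194) cross=-20.927
  mode - wants cross < 0 → take C=(6.7331,-2.7194) (cross=-20.927)
ex = (C−B)/|BC| = (0.8682,-0.4963); ey = (0.4963,0.8682)
P = B + -3.28·ex + -3.00·ey = (-3.6804,-0.2219)

-3.68 -0.22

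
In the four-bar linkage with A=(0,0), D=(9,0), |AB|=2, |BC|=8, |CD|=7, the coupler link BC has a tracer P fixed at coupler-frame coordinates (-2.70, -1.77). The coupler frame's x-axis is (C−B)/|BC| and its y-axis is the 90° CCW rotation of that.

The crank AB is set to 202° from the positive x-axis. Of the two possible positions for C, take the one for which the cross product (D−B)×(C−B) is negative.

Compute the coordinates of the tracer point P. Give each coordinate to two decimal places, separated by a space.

A=(0,0), D=(9.00,0)
B = A + 2.00·(cos202°, sin202°) = (-1.8544, -0.7492)
|BD| = 10.8802
circle(B,8.00) ∩ circle(D,7.00): a=6.1294, h=5.1410
  candidates: C₊=(3.9065,4.8017) cross=55.935; C₋=(4.6145,-5.4560) cross=-55.935
  mode - wants cross < 0 → take C=(4.6145,-5.4560) (cross=-55.935)
ex = (C−B)/|BC| = (0.8086,-0.5883); ey = (0.5883,0.8086)
P = B + -2.70·ex + -1.77·ey = (-5.0790,-0.5919)

-5.08 -0.59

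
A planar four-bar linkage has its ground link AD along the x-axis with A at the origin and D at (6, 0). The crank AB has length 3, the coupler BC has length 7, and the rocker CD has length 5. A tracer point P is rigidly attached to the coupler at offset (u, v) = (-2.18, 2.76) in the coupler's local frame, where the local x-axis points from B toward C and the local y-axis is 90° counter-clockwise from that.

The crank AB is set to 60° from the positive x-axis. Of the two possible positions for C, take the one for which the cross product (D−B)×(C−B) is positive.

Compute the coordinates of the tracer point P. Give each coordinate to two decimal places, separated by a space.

-1.34 4.68

A=(0,0), D=(6.00,0)
B = A + 3.00·(cos60°, sin60°) = (1.5000, 2.5981)
|BD| = 5.1962
circle(B,7.00) ∩ circle(D,5.00): a=4.9075, h=4.9917
  candidates: C₊=(8.2458,4.4672) cross=25.937; C₋=(3.2542,-4.1786) cross=-25.937
  mode + wants cross > 0 → take C=(8.2458,4.4672) (cross=25.937)
ex = (C−B)/|BC| = (0.9637,0.2670); ey = (-0.2670,0.9637)
P = B + -2.18·ex + 2.76·ey = (-1.3378,4.6757)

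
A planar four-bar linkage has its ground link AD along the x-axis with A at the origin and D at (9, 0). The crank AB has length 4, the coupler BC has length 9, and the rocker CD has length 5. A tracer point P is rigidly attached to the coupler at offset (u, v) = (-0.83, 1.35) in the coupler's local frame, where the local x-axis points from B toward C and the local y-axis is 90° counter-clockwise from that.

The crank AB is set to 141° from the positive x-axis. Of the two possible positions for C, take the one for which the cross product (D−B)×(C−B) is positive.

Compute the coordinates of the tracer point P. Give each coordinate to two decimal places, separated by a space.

A=(0,0), D=(9.00,0)
B = A + 4.00·(cos141°, sin141°) = (-3.1086, 2.5173)
|BD| = 12.3675
circle(B,9.00) ∩ circle(D,5.00): a=8.4477, h=3.1041
  candidates: C₊=(5.7941,3.8370) cross=38.390; C₋=(4.5305,-2.2413) cross=-38.390
  mode + wants cross > 0 → take C=(5.7941,3.8370) (cross=38.390)
ex = (C−B)/|BC| = (0.9892,0.1466); ey = (-0.1466,0.9892)
P = B + -0.83·ex + 1.35·ey = (-4.1276,3.7310)

-4.13 3.73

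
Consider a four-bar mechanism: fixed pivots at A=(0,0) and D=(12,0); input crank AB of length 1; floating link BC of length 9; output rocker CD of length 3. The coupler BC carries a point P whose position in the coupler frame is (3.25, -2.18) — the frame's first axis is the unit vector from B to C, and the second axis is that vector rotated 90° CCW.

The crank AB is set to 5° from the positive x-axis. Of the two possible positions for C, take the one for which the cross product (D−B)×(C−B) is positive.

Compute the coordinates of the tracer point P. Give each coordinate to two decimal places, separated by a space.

4.64 -1.34

A=(0,0), D=(12.00,0)
B = A + 1.00·(cos5°, sin5°) = (0.9962, 0.0872)
|BD| = 11.0042
circle(B,9.00) ∩ circle(D,3.00): a=8.7736, h=2.0061
  candidates: C₊=(9.7854,2.0237) cross=22.076; C₋=(9.7536,-1.9884) cross=-22.076
  mode + wants cross > 0 → take C=(9.7854,2.0237) (cross=22.076)
ex = (C−B)/|BC| = (0.9766,0.2152); ey = (-0.2152,0.9766)
P = B + 3.25·ex + -2.18·ey = (4.6391,-1.3425)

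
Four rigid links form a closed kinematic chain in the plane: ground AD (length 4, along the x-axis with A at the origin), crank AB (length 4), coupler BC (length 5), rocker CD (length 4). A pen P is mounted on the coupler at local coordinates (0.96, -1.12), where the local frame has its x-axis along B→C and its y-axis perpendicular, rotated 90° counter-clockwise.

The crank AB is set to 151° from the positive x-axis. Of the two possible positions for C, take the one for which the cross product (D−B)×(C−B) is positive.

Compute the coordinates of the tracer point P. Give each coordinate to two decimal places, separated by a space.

-2.32 1.05

A=(0,0), D=(4.00,0)
B = A + 4.00·(cos151°, sin151°) = (-3.4985, 1.9392)
|BD| = 7.7452
circle(B,5.00) ∩ circle(D,4.00): a=4.4536, h=2.2728
  candidates: C₊=(1.3823,3.0245) cross=17.603; C₋=(0.2442,-1.3762) cross=-17.603
  mode + wants cross > 0 → take C=(1.3823,3.0245) (cross=17.603)
ex = (C−B)/|BC| = (0.9762,0.2171); ey = (-0.2171,0.9762)
P = B + 0.96·ex + -1.12·ey = (-2.3183,1.0543)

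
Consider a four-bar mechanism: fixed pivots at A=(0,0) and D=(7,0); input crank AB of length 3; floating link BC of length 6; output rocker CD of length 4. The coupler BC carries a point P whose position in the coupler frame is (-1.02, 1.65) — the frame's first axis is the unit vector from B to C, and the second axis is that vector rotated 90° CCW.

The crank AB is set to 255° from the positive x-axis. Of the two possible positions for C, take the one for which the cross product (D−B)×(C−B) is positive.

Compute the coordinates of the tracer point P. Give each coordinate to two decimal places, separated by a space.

A=(0,0), D=(7.00,0)
B = A + 3.00·(cos255°, sin255°) = (-0.7765, -2.8978)
|BD| = 8.2988
circle(B,6.00) ∩ circle(D,4.00): a=5.3544, h=2.7075
  candidates: C₊=(3.2955,1.5089) cross=22.469; C₋=(5.1863,-3.5652) cross=-22.469
  mode + wants cross > 0 → take C=(3.2955,1.5089) (cross=22.469)
ex = (C−B)/|BC| = (0.6787,0.7344); ey = (-0.7344,0.6787)
P = B + -1.02·ex + 1.65·ey = (-2.6805,-2.5271)

-2.68 -2.53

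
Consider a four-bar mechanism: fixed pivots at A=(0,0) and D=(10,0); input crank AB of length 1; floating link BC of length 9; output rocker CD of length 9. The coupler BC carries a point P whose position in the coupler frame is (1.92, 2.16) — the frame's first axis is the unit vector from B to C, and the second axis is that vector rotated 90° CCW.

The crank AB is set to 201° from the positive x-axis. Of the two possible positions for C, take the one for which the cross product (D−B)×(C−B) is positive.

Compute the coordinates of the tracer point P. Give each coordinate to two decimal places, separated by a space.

A=(0,0), D=(10.00,0)
B = A + 1.00·(cos201°, sin201°) = (-0.9336, -0.3584)
|BD| = 10.9395
circle(B,9.00) ∩ circle(D,9.00): a=5.4697, h=7.1472
  candidates: C₊=(4.2991,6.9642) cross=78.186; C₋=(4.7673,-7.3225) cross=-78.186
  mode + wants cross > 0 → take C=(4.2991,6.9642) (cross=78.186)
ex = (C−B)/|BC| = (0.5814,0.8136); ey = (-0.8136,0.5814)
P = B + 1.92·ex + 2.16·ey = (-1.5747,2.4596)

-1.57 2.46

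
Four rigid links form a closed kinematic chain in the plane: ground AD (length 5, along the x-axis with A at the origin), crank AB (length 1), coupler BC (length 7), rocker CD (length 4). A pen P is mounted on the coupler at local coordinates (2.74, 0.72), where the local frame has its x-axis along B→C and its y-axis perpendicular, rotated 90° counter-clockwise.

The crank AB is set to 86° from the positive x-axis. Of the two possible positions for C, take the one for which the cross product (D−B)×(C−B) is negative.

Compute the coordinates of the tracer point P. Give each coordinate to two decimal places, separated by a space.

A=(0,0), D=(5.00,0)
B = A + 1.00·(cos86°, sin86°) = (0.0698, 0.9976)
|BD| = 5.0302
circle(B,7.00) ∩ circle(D,4.00): a=5.7953, h=3.9261
  candidates: C₊=(6.5286,3.6964) cross=19.749; C₋=(4.9713,-3.9999) cross=-19.749
  mode - wants cross < 0 → take C=(4.9713,-3.9999) (cross=-19.749)
ex = (C−B)/|BC| = (0.7002,-0.7139); ey = (0.7139,0.7002)
P = B + 2.74·ex + 0.72·ey = (2.5024,-0.4544)

2.50 -0.45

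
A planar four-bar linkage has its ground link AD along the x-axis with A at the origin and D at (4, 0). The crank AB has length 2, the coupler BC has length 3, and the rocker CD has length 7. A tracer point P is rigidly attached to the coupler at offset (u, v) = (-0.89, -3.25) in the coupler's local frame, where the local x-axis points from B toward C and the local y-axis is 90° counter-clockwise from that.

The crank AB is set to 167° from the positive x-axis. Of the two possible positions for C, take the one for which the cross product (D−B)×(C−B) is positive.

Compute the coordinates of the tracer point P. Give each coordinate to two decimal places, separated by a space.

1.34 -0.28

A=(0,0), D=(4.00,0)
B = A + 2.00·(cos167°, sin167°) = (-1.9487, 0.4499)
|BD| = 5.9657
circle(B,3.00) ∩ circle(D,7.00): a=-0.3696, h=2.9771
  candidates: C₊=(-2.0928,3.4464) cross=17.761; C₋=(-2.5418,-2.4909) cross=-17.761
  mode + wants cross > 0 → take C=(-2.0928,3.4464) (cross=17.761)
ex = (C−B)/|BC| = (-0.0480,0.9988); ey = (-0.9988,-0.0480)
P = B + -0.89·ex + -3.25·ey = (1.3402,-0.2830)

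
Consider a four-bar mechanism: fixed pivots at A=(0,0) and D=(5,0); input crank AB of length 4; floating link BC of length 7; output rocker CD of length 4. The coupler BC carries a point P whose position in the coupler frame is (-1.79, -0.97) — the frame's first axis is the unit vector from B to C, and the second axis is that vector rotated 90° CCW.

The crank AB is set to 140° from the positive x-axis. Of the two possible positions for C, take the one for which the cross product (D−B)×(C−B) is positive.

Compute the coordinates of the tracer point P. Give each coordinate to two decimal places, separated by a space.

-4.65 1.30

A=(0,0), D=(5.00,0)
B = A + 4.00·(cos140°, sin140°) = (-3.0642, 2.5712)
|BD| = 8.4641
circle(B,7.00) ∩ circle(D,4.00): a=6.1815, h=3.2847
  candidates: C₊=(3.8230,3.8229) cross=27.802; C₋=(1.8274,-2.4361) cross=-27.802
  mode + wants cross > 0 → take C=(3.8230,3.8229) (cross=27.802)
ex = (C−B)/|BC| = (0.9839,0.1788); ey = (-0.1788,0.9839)
P = B + -1.79·ex + -0.97·ey = (-4.6519,1.2967)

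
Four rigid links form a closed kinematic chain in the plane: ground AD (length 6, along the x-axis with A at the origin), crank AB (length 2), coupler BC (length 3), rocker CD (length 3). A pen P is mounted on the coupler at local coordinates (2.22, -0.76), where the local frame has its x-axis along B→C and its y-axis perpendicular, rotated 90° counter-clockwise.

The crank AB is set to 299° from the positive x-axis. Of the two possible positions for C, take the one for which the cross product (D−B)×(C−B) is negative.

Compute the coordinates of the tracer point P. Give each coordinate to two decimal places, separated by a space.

3.06 -2.82

A=(0,0), D=(6.00,0)
B = A + 2.00·(cos299°, sin299°) = (0.9696, -1.7492)
|BD| = 5.3258
circle(B,3.00) ∩ circle(D,3.00): a=2.6629, h=1.3816
  candidates: C₊=(3.0310,0.4303) cross=7.358; C₋=(3.9386,-2.1796) cross=-7.358
  mode - wants cross < 0 → take C=(3.9386,-2.1796) (cross=-7.358)
ex = (C−B)/|BC| = (0.9897,-0.1434); ey = (0.1434,0.9897)
P = B + 2.22·ex + -0.76·ey = (3.0576,-2.8198)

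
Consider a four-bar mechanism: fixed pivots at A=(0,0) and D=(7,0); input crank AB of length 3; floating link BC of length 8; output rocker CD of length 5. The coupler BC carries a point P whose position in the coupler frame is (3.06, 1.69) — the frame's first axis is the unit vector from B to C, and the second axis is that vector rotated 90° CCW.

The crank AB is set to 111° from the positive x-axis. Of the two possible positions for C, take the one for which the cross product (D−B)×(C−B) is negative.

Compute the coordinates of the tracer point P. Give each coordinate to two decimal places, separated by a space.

A=(0,0), D=(7.00,0)
B = A + 3.00·(cos111°, sin111°) = (-1.0751, 2.8007)
|BD| = 8.5470
circle(B,8.00) ∩ circle(D,5.00): a=6.5550, h=4.5861
  candidates: C₊=(6.6208,4.9856) cross=39.197; C₋=(3.6152,-3.6801) cross=-39.197
  mode - wants cross < 0 → take C=(3.6152,-3.6801) (cross=-39.197)
ex = (C−B)/|BC| = (0.5863,-0.8101); ey = (0.8101,0.5863)
P = B + 3.06·ex + 1.69·ey = (2.0880,1.3126)

2.09 1.31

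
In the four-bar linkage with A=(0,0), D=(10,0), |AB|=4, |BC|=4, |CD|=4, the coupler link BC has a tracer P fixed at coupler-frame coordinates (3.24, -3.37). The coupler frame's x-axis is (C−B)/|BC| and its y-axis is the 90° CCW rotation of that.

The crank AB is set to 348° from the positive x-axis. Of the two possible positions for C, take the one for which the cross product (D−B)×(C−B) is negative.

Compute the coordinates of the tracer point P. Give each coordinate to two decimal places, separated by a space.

4.87 -5.41

A=(0,0), D=(10.00,0)
B = A + 4.00·(cos348°, sin348°) = (3.9126, -0.8316)
|BD| = 6.1440
circle(B,4.00) ∩ circle(D,4.00): a=3.0720, h=2.5618
  candidates: C₊=(6.6095,2.1224) cross=15.740; C₋=(7.3031,-2.9541) cross=-15.740
  mode - wants cross < 0 → take C=(7.3031,-2.9541) (cross=-15.740)
ex = (C−B)/|BC| = (0.8476,-0.5306); ey = (0.5306,0.8476)
P = B + 3.24·ex + -3.37·ey = (4.8707,-5.4073)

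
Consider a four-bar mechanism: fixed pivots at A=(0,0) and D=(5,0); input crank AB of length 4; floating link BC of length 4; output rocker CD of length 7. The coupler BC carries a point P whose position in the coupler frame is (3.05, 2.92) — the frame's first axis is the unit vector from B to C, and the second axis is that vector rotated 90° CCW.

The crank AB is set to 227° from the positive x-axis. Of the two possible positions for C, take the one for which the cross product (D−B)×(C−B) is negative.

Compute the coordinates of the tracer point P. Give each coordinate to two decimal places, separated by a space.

1.47 -2.43

A=(0,0), D=(5.00,0)
B = A + 4.00·(cos227°, sin227°) = (-2.7280, -2.9254)
|BD| = 8.2632
circle(B,4.00) ∩ circle(D,7.00): a=2.1348, h=3.3827
  candidates: C₊=(-1.9291,0.9940) cross=27.952; C₋=(0.4661,-5.3333) cross=-27.952
  mode - wants cross < 0 → take C=(0.4661,-5.3333) (cross=-27.952)
ex = (C−B)/|BC| = (0.7985,-0.6020); ey = (0.6020,0.7985)
P = B + 3.05·ex + 2.92·ey = (1.4652,-2.4297)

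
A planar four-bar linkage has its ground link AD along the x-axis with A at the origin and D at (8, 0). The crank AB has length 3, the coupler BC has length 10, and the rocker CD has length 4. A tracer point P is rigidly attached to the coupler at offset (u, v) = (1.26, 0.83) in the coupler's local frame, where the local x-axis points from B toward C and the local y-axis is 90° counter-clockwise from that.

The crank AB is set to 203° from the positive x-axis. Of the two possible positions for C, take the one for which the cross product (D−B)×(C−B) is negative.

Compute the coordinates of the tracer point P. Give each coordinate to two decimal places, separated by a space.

A=(0,0), D=(8.00,0)
B = A + 3.00·(cos203°, sin203°) = (-2.7615, -1.1722)
|BD| = 10.8252
circle(B,10.00) ∩ circle(D,4.00): a=9.2924, h=3.6947
  candidates: C₊=(6.0762,3.5070) cross=39.996; C₋=(6.8764,-3.8389) cross=-39.996
  mode - wants cross < 0 → take C=(6.8764,-3.8389) (cross=-39.996)
ex = (C−B)/|BC| = (0.9638,-0.2667); ey = (0.2667,0.9638)
P = B + 1.26·ex + 0.83·ey = (-1.3258,-0.7083)

-1.33 -0.71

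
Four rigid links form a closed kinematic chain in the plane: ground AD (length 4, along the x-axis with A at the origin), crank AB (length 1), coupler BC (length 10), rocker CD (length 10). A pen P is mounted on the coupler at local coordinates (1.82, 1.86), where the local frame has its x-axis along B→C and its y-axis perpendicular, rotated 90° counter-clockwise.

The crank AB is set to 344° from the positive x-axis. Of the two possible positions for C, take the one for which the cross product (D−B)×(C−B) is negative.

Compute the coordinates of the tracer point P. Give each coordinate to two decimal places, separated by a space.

3.21 -1.59

A=(0,0), D=(4.00,0)
B = A + 1.00·(cos344°, sin344°) = (0.9613, -0.2756)
|BD| = 3.0512
circle(B,10.00) ∩ circle(D,10.00): a=1.5256, h=9.8829
  candidates: C₊=(1.5878,9.7047) cross=30.155; C₋=(3.3734,-9.9804) cross=-30.155
  mode - wants cross < 0 → take C=(3.3734,-9.9804) (cross=-30.155)
ex = (C−B)/|BC| = (0.2412,-0.9705); ey = (0.9705,0.2412)
P = B + 1.82·ex + 1.86·ey = (3.2054,-1.5932)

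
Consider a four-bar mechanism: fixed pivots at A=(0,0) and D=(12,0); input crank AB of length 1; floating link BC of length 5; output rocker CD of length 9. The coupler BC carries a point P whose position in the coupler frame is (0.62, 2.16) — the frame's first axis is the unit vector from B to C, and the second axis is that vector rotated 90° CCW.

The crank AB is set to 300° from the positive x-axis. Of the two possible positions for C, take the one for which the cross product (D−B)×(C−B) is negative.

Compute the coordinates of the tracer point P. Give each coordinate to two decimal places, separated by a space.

2.44 0.26

A=(0,0), D=(12.00,0)
B = A + 1.00·(cos300°, sin300°) = (0.5000, -0.8660)
|BD| = 11.5326
circle(B,5.00) ∩ circle(D,9.00): a=3.3384, h=3.7223
  candidates: C₊=(3.5494,3.0964) cross=42.927; C₋=(4.1085,-4.3271) cross=-42.927
  mode - wants cross < 0 → take C=(4.1085,-4.3271) (cross=-42.927)
ex = (C−B)/|BC| = (0.7217,-0.6922); ey = (0.6922,0.7217)
P = B + 0.62·ex + 2.16·ey = (2.4426,0.2637)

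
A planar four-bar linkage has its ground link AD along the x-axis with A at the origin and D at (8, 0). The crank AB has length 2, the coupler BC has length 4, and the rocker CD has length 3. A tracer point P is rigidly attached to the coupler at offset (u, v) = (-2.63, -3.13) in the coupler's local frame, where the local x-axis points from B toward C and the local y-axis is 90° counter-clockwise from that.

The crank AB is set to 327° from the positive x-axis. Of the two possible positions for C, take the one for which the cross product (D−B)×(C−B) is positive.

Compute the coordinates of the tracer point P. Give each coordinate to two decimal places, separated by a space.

A=(0,0), D=(8.00,0)
B = A + 2.00·(cos327°, sin327°) = (1.6773, -1.0893)
|BD| = 6.4158
circle(B,4.00) ∩ circle(D,3.00): a=3.7534, h=1.3827
  candidates: C₊=(5.1415,0.9106) cross=8.871; C₋=(5.6110,-1.8146) cross=-8.871
  mode + wants cross > 0 → take C=(5.1415,0.9106) (cross=8.871)
ex = (C−B)/|BC| = (0.8660,0.5000); ey = (-0.5000,0.8660)
P = B + -2.63·ex + -3.13·ey = (0.9645,-5.1149)

0.96 -5.11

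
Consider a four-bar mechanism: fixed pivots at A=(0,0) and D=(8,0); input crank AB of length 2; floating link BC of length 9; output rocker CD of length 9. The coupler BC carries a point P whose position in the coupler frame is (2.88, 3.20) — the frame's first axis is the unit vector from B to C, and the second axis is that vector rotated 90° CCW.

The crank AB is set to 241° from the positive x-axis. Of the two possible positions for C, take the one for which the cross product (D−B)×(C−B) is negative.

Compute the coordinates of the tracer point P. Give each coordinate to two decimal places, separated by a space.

3.34 -1.78

A=(0,0), D=(8.00,0)
B = A + 2.00·(cos241°, sin241°) = (-0.9696, -1.7492)
|BD| = 9.1386
circle(B,9.00) ∩ circle(D,9.00): a=4.5693, h=7.7538
  candidates: C₊=(2.0310,6.7358) cross=70.859; C₋=(4.9994,-8.4851) cross=-70.859
  mode - wants cross < 0 → take C=(4.9994,-8.4851) (cross=-70.859)
ex = (C−B)/|BC| = (0.6632,-0.7484); ey = (0.7484,0.6632)
P = B + 2.88·ex + 3.20·ey = (3.3354,-1.7824)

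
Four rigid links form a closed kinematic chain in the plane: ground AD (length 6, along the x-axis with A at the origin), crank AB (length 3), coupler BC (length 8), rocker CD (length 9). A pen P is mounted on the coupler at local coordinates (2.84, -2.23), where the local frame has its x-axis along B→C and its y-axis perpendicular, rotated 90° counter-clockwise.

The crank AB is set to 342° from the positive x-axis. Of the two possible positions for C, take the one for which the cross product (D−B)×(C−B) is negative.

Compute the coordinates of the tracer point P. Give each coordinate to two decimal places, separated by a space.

A=(0,0), D=(6.00,0)
B = A + 3.00·(cos342°, sin342°) = (2.8532, -0.9271)
|BD| = 3.2805
circle(B,8.00) ∩ circle(D,9.00): a=-0.9508, h=7.9433
  candidates: C₊=(-0.3035,6.4238) cross=26.058; C₋=(4.1859,-8.8153) cross=-26.058
  mode - wants cross < 0 → take C=(4.1859,-8.8153) (cross=-26.058)
ex = (C−B)/|BC| = (0.1666,-0.9860); ey = (0.9860,0.1666)
P = B + 2.84·ex + -2.23·ey = (1.1274,-4.0989)

1.13 -4.10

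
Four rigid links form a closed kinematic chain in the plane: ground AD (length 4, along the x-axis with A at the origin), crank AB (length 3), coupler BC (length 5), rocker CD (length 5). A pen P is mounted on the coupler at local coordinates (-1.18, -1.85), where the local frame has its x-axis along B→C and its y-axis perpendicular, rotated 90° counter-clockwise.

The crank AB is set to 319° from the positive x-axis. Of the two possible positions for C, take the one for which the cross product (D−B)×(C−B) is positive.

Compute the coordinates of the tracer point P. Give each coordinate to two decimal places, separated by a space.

A=(0,0), D=(4.00,0)
B = A + 3.00·(cos319°, sin319°) = (2.2641, -1.9682)
|BD| = 2.6243
circle(B,5.00) ∩ circle(D,5.00): a=1.3122, h=4.8248
  candidates: C₊=(-0.4864,2.2073) cross=12.662; C₋=(6.7505,-4.1755) cross=-12.662
  mode + wants cross > 0 → take C=(-0.4864,2.2073) (cross=12.662)
ex = (C−B)/|BC| = (-0.5501,0.8351); ey = (-0.8351,-0.5501)
P = B + -1.18·ex + -1.85·ey = (4.4582,-1.9359)

4.46 -1.94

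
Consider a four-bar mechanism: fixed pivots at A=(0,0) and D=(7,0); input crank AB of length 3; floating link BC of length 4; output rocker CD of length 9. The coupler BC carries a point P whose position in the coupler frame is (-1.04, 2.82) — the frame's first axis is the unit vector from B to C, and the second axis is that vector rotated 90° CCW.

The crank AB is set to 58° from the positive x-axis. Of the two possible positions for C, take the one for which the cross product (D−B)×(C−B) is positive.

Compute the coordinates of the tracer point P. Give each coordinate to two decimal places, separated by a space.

A=(0,0), D=(7.00,0)
B = A + 3.00·(cos58°, sin58°) = (1.5898, 2.5441)
|BD| = 5.9786
circle(B,4.00) ∩ circle(D,9.00): a=-2.4468, h=3.1644
  candidates: C₊=(0.7221,6.4489) cross=18.918; C₋=(-1.9710,0.7218) cross=-18.918
  mode + wants cross > 0 → take C=(0.7221,6.4489) (cross=18.918)
ex = (C−B)/|BC| = (-0.2169,0.9762); ey = (-0.9762,-0.2169)
P = B + -1.04·ex + 2.82·ey = (-0.9375,0.9172)

-0.94 0.92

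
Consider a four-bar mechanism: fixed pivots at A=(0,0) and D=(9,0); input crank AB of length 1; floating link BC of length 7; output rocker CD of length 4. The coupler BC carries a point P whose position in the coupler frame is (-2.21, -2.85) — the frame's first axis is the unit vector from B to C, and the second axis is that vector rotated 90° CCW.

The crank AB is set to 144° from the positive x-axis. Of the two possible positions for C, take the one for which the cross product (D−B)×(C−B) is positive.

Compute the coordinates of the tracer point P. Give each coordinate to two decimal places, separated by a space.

A=(0,0), D=(9.00,0)
B = A + 1.00·(cos144°, sin144°) = (-0.8090, 0.5878)
|BD| = 9.8266
circle(B,7.00) ∩ circle(D,4.00): a=6.5924, h=2.3537
  candidates: C₊=(5.9124,2.5430) cross=23.129; C₋=(5.6308,-2.1561) cross=-23.129
  mode + wants cross > 0 → take C=(5.9124,2.5430) (cross=23.129)
ex = (C−B)/|BC| = (0.9602,0.2793); ey = (-0.2793,0.9602)
P = B + -2.21·ex + -2.85·ey = (-2.1350,-2.7661)

-2.14 -2.77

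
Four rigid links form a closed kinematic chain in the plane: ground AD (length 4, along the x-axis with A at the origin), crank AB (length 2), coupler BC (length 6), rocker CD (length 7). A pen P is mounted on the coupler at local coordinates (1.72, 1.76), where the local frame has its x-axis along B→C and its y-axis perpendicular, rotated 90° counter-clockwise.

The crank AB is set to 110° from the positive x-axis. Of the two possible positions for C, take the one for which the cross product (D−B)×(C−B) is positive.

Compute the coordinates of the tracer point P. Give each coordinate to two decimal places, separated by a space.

A=(0,0), D=(4.00,0)
B = A + 2.00·(cos110°, sin110°) = (-0.6840, 1.8794)
|BD| = 5.0470
circle(B,6.00) ∩ circle(D,7.00): a=1.2356, h=5.8714
  candidates: C₊=(2.6491,6.8684) cross=29.633; C₋=(-1.7237,-4.0299) cross=-29.633
  mode + wants cross > 0 → take C=(2.6491,6.8684) (cross=29.633)
ex = (C−B)/|BC| = (0.5555,0.8315); ey = (-0.8315,0.5555)
P = B + 1.72·ex + 1.76·ey = (-1.1920,4.2873)

-1.19 4.29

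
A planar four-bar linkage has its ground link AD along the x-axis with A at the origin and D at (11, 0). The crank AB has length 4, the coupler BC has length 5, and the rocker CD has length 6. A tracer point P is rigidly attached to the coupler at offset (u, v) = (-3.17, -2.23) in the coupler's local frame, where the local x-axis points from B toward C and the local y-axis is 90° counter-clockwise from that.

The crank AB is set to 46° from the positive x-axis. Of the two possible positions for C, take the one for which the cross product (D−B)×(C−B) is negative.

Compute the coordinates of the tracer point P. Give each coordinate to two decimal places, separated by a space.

A=(0,0), D=(11.00,0)
B = A + 4.00·(cos46°, sin46°) = (2.7786, 2.8774)
|BD| = 8.7103
circle(B,5.00) ∩ circle(D,6.00): a=3.7237, h=3.3367
  candidates: C₊=(7.3956,4.7967) cross=29.064; C₋=(5.1911,-1.5021) cross=-29.064
  mode - wants cross < 0 → take C=(5.1911,-1.5021) (cross=-29.064)
ex = (C−B)/|BC| = (0.4825,-0.8759); ey = (0.8759,0.4825)
P = B + -3.17·ex + -2.23·ey = (-0.7041,4.5780)

-0.70 4.58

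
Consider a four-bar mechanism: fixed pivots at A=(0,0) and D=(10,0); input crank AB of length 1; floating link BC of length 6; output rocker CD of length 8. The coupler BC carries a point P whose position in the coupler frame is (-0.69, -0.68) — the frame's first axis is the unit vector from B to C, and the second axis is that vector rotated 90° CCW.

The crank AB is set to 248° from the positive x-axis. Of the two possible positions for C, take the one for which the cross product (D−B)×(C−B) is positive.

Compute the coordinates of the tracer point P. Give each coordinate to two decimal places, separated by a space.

-0.21 -1.88

A=(0,0), D=(10.00,0)
B = A + 1.00·(cos248°, sin248°) = (-0.3746, -0.9272)
|BD| = 10.4160
circle(B,6.00) ∩ circle(D,8.00): a=3.8639, h=4.5902
  candidates: C₊=(3.0653,3.9888) cross=47.812; C₋=(3.8825,-5.1553) cross=-47.812
  mode + wants cross > 0 → take C=(3.0653,3.9888) (cross=47.812)
ex = (C−B)/|BC| = (0.5733,0.8193); ey = (-0.8193,0.5733)
P = B + -0.69·ex + -0.68·ey = (-0.2131,-1.8824)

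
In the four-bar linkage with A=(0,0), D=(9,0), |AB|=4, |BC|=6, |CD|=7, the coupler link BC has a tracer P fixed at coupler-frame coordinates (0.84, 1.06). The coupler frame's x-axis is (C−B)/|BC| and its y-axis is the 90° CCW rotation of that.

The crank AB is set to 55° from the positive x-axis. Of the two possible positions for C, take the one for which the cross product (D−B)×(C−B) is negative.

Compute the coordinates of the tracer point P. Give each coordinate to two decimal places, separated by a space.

A=(0,0), D=(9.00,0)
B = A + 4.00·(cos55°, sin55°) = (2.2943, 3.2766)
|BD| = 7.4634
circle(B,6.00) ∩ circle(D,7.00): a=2.8608, h=5.2741
  candidates: C₊=(7.1801,6.7593) cross=39.363; C₋=(2.5492,-2.7180) cross=-39.363
  mode - wants cross < 0 → take C=(2.5492,-2.7180) (cross=-39.363)
ex = (C−B)/|BC| = (0.0425,-0.9991); ey = (0.9991,0.0425)
P = B + 0.84·ex + 1.06·ey = (3.3890,2.4824)

3.39 2.48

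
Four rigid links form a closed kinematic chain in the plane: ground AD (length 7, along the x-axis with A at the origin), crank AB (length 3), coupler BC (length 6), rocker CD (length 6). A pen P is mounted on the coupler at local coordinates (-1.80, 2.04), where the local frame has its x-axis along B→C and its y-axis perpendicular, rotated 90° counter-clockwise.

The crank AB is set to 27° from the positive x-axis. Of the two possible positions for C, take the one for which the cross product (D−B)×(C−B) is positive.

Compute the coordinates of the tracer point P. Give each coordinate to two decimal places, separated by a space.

-0.05 1.28

A=(0,0), D=(7.00,0)
B = A + 3.00·(cos27°, sin27°) = (2.6730, 1.3620)
|BD| = 4.5363
circle(B,6.00) ∩ circle(D,6.00): a=2.2681, h=5.5548
  candidates: C₊=(6.5043,5.9795) cross=25.198; C₋=(3.1687,-4.6175) cross=-25.198
  mode + wants cross > 0 → take C=(6.5043,5.9795) (cross=25.198)
ex = (C−B)/|BC| = (0.6385,0.7696); ey = (-0.7696,0.6385)
P = B + -1.80·ex + 2.04·ey = (-0.0463,1.2793)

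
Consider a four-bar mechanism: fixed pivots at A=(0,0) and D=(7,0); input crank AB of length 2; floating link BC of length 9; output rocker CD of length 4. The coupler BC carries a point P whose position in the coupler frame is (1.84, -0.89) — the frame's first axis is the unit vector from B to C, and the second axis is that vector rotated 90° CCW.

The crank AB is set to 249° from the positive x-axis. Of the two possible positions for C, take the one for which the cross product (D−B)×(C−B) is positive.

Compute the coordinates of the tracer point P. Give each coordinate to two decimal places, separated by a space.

1.27 -1.37

A=(0,0), D=(7.00,0)
B = A + 2.00·(cos249°, sin249°) = (-0.7167, -1.8672)
|BD| = 7.9394
circle(B,9.00) ∩ circle(D,4.00): a=8.0632, h=3.9981
  candidates: C₊=(6.1801,3.9151) cross=31.742; C₋=(8.0606,-3.8568) cross=-31.742
  mode + wants cross > 0 → take C=(6.1801,3.9151) (cross=31.742)
ex = (C−B)/|BC| = (0.7663,0.6425); ey = (-0.6425,0.7663)
P = B + 1.84·ex + -0.89·ey = (1.2651,-1.3670)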